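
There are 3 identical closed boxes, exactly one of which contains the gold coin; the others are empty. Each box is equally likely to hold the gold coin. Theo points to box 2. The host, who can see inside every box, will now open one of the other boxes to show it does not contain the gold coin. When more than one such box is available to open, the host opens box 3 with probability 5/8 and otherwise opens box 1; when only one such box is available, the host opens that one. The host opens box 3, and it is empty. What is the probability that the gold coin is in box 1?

8/13

Condition on the true location of the gold coin.
If it is in box 1 (prior 1/3): only box 3 is available, probability 1; weight (1/3)·1 = 1/3.
If it is in box 2 (prior 1/3): box 3 is available, opened with probability 5/8; weight (1/3)·(5/8) = 5/24.
If it is in box 3 (prior 1/3): the host opened box 3, so this case is ruled out; weight (1/3)·0 = 0.
The weights sum to 13/24.
So P(the gold coin in box 1 | the host opened box 3) = (1/3) / (13/24) = 8/13.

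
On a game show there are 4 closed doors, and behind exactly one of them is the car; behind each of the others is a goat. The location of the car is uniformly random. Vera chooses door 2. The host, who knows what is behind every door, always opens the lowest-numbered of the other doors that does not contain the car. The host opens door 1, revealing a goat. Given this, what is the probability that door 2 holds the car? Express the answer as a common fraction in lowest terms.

1/3

Consider each possible location of the car in turn.
If it is behind door 1 (prior 1/4): the host opened door 1, so this case is ruled out; weight (1/4)·0 = 0.
If it is behind any of doors 2, 3, and 4 (prior 1/4 each): door 1 is the lowest-numbered option available, probability 1; weight (1/4)·1 = 1/4 each.
The weights sum to 3/4.
So P(the car behind door 2 | the host opened door 1) = (1/4) / (3/4) = 1/3.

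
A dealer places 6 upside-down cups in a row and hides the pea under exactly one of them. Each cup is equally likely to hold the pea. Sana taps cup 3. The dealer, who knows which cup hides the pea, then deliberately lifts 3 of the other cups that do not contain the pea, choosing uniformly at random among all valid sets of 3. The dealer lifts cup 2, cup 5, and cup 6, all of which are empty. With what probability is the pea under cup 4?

Apply Bayes' rule, conditioning on where the pea actually is.
If it is under either of cups 1 and 4 (prior 1/6 each): the dealer has 4 equally likely choices, so probability 1/4; weight (1/6)·(1/4) = 1/24 each.
If it is under any of cups 2, 5, and 6 (prior 1/6 each): that cup was opened and seen not to hold the prize — ruled out; weight (1/6)·0 = 0 each.
If it is under cup 3 (prior 1/6): the dealer has 10 equally likely choices, so probability 1/10; weight (1/6)·(1/10) = 1/60.
The weights sum to 1/10.
So P(the pea under cup 4 | the dealer opened cup 2, cup 5, and cup 6) = (1/24) / (1/10) = 5/12.

5/12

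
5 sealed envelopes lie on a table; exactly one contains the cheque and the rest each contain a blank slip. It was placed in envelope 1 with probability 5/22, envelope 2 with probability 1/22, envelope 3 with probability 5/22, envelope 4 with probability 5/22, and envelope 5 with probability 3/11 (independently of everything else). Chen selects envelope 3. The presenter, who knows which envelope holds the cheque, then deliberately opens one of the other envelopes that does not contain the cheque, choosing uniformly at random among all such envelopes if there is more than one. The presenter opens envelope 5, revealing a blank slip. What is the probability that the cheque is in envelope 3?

Condition on the true location of the cheque.
If it is in either of envelopes 1 and 4 (prior 5/22 each): the presenter has 3 equally likely choices, so probability 1/3; weight (5/22)·(1/3) = 5/66 each.
If it is in envelope 2 (prior 1/22): the presenter has 3 equally likely choices, so probability 1/3; weight (1/22)·(1/3) = 1/66.
If it is in envelope 3 (prior 5/22): the presenter has 4 equally likely choices, so probability 1/4; weight (5/22)·(1/4) = 5/88.
If it is in envelope 5 (prior 3/11): the presenter opened envelope 5, so this case is ruled out; weight (3/11)·0 = 0.
The weights sum to 59/264.
So P(the cheque in envelope 3 | the presenter opened envelope 5) = (5/88) / (59/264) = 15/59.

15/59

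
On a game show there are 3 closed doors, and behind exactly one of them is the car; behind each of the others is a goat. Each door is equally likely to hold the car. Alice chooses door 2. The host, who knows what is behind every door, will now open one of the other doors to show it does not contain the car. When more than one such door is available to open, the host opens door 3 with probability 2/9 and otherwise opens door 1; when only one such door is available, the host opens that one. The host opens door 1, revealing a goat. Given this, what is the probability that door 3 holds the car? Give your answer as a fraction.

Consider each possible location of the car in turn.
If it is behind door 1 (prior 1/3): the host opened door 1, so this case is ruled out; weight (1/3)·0 = 0.
If it is behind door 2 (prior 1/3): door 3 is available but not opened, probability 7/9; weight (1/3)·(7/9) = 7/27.
If it is behind door 3 (prior 1/3): only door 1 is available, probability 1; weight (1/3)·1 = 1/3.
The weights sum to 16/27.
So P(the car behind door 3 | the host opened door 1) = (1/3) / (16/27) = 9/16.

9/16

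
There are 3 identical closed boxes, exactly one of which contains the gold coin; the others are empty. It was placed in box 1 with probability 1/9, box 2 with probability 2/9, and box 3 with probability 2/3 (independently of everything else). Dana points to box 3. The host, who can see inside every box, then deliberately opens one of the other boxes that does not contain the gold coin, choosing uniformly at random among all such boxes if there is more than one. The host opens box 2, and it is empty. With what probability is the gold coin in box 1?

1/4

Condition on the true location of the gold coin.
If it is in box 1 (prior 1/9): the host has no choice, probability 1; weight (1/9)·1 = 1/9.
If it is in box 2 (prior 2/9): the host opened box 2, so this case is ruled out; weight (2/9)·0 = 0.
If it is in box 3 (prior 2/3): the host has 2 equally likely choices, so probability 1/2; weight (2/3)·(1/2) = 1/3.
The weights sum to 4/9.
So P(the gold coin in box 1 | the host opened box 2) = (1/9) / (4/9) = 1/4.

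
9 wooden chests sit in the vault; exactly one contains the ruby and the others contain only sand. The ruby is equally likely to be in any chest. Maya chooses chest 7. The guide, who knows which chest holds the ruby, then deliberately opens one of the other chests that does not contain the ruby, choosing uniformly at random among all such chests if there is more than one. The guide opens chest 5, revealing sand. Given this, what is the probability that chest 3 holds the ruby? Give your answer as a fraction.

Apply Bayes' rule, conditioning on where the ruby actually is.
If it is in any of chests 1, 2, 3, 4, 6, 8, and 9 (prior 1/9 each): the guide has 7 equally likely choices, so probability 1/7; weight (1/9)·(1/7) = 1/63 each.
If it is in chest 5 (prior 1/9): the guide opened chest 5, so this case is ruled out; weight (1/9)·0 = 0.
If it is in chest 7 (prior 1/9): the guide has 8 equally likely choices, so probability 1/8; weight (1/9)·(1/8) = 1/72.
The weights sum to 1/8.
So P(the ruby in chest 3 | the guide opened chest 5) = (1/63) / (1/8) = 8/63.

8/63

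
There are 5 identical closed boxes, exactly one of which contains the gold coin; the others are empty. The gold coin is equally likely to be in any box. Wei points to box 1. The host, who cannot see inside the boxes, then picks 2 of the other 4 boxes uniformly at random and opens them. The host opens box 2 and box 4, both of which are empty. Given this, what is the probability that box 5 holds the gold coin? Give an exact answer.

1/3

Because the host chose which boxes to open without knowing where the gold coin is, the choice is independent of the prize location. Learning that none of the 2 opened boxes holds the gold coin simply rules out those 2 locations and leaves the remaining 3 boxes still equally likely by symmetry.
So P(the gold coin in box 5) = 1/3.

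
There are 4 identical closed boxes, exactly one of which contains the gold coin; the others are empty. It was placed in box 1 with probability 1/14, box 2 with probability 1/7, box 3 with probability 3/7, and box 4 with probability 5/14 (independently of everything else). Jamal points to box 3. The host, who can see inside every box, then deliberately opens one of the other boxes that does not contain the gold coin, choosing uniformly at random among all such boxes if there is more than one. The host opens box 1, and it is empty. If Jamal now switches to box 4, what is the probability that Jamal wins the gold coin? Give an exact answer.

Consider each possible location of the gold coin in turn.
If it is in box 1 (prior 1/14): the host opened box 1, so this case is ruled out; weight (1/14)·0 = 0.
If it is in box 2 (prior 1/7): the host has 2 equally likely choices, so probability 1/2; weight (1/7)·(1/2) = 1/14.
If it is in box 3 (prior 3/7): the host has 3 equally likely choices, so probability 1/3; weight (3/7)·(1/3) = 1/7.
If it is in box 4 (prior 5/14): the host has 2 equally likely choices, so probability 1/2; weight (5/14)·(1/2) = 5/28.
The weights sum to 11/28.
So P(the gold coin in box 4 | the host opened box 1) = (5/28) / (11/28) = 5/11.

5/11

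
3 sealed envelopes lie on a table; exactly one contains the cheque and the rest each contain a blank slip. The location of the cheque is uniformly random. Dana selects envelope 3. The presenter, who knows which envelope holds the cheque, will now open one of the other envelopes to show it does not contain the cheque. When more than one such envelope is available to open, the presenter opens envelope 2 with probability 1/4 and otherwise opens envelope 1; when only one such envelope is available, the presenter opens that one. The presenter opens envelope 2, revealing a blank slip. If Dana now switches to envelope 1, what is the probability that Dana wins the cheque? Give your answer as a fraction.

4/5

Apply Bayes' rule, conditioning on where the cheque actually is.
If it is in envelope 1 (prior 1/3): only envelope 2 is available, probability 1; weight (1/3)·1 = 1/3.
If it is in envelope 2 (prior 1/3): the presenter opened envelope 2, so this case is ruled out; weight (1/3)·0 = 0.
If it is in envelope 3 (prior 1/3): envelope 2 is available, opened with probability 1/4; weight (1/3)·(1/4) = 1/12.
The weights sum to 5/12.
So P(the cheque in envelope 1 | the presenter opened envelope 2) = (1/3) / (5/12) = 4/5.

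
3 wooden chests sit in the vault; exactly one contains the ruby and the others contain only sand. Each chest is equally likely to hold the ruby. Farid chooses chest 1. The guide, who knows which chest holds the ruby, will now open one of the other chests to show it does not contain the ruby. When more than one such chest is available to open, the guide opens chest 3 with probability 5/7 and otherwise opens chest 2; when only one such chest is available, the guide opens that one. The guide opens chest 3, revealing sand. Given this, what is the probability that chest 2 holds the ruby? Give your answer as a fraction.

7/12

Apply Bayes' rule, conditioning on where the ruby actually is.
If it is in chest 1 (prior 1/3): chest 3 is available, opened with probability 5/7; weight (1/3)·(5/7) = 5/21.
If it is in chest 2 (prior 1/3): only chest 3 is available, probability 1; weight (1/3)·1 = 1/3.
If it is in chest 3 (prior 1/3): the guide opened chest 3, so this case is ruled out; weight (1/3)·0 = 0.
The weights sum to 4/7.
So P(the ruby in chest 2 | the guide opened chest 3) = (1/3) / (4/7) = 7/12.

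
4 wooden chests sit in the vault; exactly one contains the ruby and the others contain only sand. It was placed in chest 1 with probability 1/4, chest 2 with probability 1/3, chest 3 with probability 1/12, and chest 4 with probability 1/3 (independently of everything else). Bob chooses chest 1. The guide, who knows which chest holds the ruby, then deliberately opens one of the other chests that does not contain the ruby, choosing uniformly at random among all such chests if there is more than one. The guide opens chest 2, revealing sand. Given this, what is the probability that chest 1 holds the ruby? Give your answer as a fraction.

Condition on the true location of the ruby.
If it is in chest 1 (prior 1/4): the guide has 3 equally likely choices, so probability 1/3; weight (1/4)·(1/3) = 1/12.
If it is in chest 2 (prior 1/3): the guide opened chest 2, so this case is ruled out; weight (1/3)·0 = 0.
If it is in chest 3 (prior 1/12): the guide has 2 equally likely choices, so probability 1/2; weight (1/12)·(1/2) = 1/24.
If it is in chest 4 (prior 1/3): the guide has 2 equally likely choices, so probability 1/2; weight (1/3)·(1/2) = 1/6.
The weights sum to 7/24.
So P(the ruby in chest 1 | the guide opened chest 2) = (1/12) / (7/24) = 2/7.

2/7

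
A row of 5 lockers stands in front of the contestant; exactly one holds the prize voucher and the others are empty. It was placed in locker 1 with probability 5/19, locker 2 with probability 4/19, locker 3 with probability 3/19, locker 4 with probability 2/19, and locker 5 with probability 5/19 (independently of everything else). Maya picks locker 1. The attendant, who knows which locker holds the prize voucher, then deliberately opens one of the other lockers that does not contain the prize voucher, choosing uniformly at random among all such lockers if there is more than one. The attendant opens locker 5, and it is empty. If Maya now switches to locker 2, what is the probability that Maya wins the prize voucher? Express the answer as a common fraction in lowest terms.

Consider each possible location of the prize voucher in turn.
If it is in locker 1 (prior 5/19): the attendant has 4 equally likely choices, so probability 1/4; weight (5/19)·(1/4) = 5/76.
If it is in locker 2 (prior 4/19): the attendant has 3 equally likely choices, so probability 1/3; weight (4/19)·(1/3) = 4/57.
If it is in locker 3 (prior 3/19): the attendant has 3 equally likely choices, so probability 1/3; weight (3/19)·(1/3) = 1/19.
If it is in locker 4 (prior 2/19): the attendant has 3 equally likely choices, so probability 1/3; weight (2/19)·(1/3) = 2/57.
If it is in locker 5 (prior 5/19): the attendant opened locker 5, so this case is ruled out; weight (5/19)·0 = 0.
The weights sum to 17/76.
So P(the prize voucher in locker 2 | the attendant opened locker 5) = (4/57) / (17/76) = 16/51.

16/51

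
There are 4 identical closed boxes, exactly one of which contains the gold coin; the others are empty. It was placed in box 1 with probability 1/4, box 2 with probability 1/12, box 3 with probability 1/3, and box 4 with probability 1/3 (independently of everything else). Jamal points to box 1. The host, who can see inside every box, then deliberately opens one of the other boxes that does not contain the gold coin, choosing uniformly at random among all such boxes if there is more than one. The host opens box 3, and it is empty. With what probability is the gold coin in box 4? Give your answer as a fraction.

Condition on the true location of the gold coin.
If it is in box 1 (prior 1/4): the host has 3 equally likely choices, so probability 1/3; weight (1/4)·(1/3) = 1/12.
If it is in box 2 (prior 1/12): the host has 2 equally likely choices, so probability 1/2; weight (1/12)·(1/2) = 1/24.
If it is in box 3 (prior 1/3): the host opened box 3, so this case is ruled out; weight (1/3)·0 = 0.
If it is in box 4 (prior 1/3): the host has 2 equally likely choices, so probability 1/2; weight (1/3)·(1/2) = 1/6.
The weights sum to 7/24.
So P(the gold coin in box 4 | the host opened box 3) = (1/6) / (7/24) = 4/7.

4/7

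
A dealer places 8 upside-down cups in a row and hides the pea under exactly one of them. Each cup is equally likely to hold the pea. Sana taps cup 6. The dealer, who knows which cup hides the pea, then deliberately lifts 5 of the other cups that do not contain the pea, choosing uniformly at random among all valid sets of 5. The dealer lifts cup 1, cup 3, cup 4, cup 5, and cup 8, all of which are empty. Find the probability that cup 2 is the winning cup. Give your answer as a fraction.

7/16

Apply Bayes' rule, conditioning on where the pea actually is.
If it is under any of cups 1, 3, 4, 5, and 8 (prior 1/8 each): that cup was opened and seen not to hold the prize — ruled out; weight (1/8)·0 = 0 each.
If it is under either of cups 2 and 7 (prior 1/8 each): the dealer has 6 equally likely choices, so probability 1/6; weight (1/8)·(1/6) = 1/48 each.
If it is under cup 6 (prior 1/8): the dealer has 21 equally likely choices, so probability 1/21; weight (1/8)·(1/21) = 1/168.
The weights sum to 1/21.
So P(the pea under cup 2 | the dealer opened cup 1, cup 3, cup 4, cup 5, and cup 8) = (1/48) / (1/21) = 7/16.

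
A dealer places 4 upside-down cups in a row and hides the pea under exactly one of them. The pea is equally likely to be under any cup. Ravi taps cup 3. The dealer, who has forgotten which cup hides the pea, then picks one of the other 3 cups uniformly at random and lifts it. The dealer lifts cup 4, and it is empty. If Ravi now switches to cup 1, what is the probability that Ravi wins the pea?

1/3

Because the dealer chose which cup to lift without knowing where the pea is, the choice is independent of the prize location. Learning that cup 4 does not hold the pea simply rules out that one location and leaves the remaining 3 cups still equally likely by symmetry.
So P(the pea under cup 1) = 1/3.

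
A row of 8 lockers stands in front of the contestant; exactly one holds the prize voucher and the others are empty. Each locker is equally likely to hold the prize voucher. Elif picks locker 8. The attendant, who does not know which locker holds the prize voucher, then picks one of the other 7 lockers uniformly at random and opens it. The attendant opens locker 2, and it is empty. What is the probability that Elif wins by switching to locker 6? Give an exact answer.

Apply Bayes' rule, conditioning on where the prize voucher actually is.
If it is in any of lockers 1, 3, 4, 5, 6, 7, and 8 (prior 1/8 each): the attendant picks locker 2 with probability 1/7 regardless, and it is not the prize; weight (1/8)·(1/7) = 1/56 each.
If it is in locker 2 (prior 1/8): the attendant opened locker 2, so this case is ruled out; weight (1/8)·0 = 0.
The weights sum to 1/8.
So P(the prize voucher in locker 6 | the attendant opened locker 2) = (1/56) / (1/8) = 1/7.

1/7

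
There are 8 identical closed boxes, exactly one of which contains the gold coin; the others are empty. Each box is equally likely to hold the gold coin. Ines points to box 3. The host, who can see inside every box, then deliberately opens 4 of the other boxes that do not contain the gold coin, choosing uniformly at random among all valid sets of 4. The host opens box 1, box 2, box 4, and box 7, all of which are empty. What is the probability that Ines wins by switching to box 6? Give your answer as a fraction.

Apply Bayes' rule, conditioning on where the gold coin actually is.
If it is in any of boxes 1, 2, 4, and 7 (prior 1/8 each): that box was opened and seen not to hold the prize — ruled out; weight (1/8)·0 = 0 each.
If it is in box 3 (prior 1/8): the host has 35 equally likely choices, so probability 1/35; weight (1/8)·(1/35) = 1/280.
If it is in any of boxes 5, 6, and 8 (prior 1/8 each): the host has 15 equally likely choices, so probability 1/15; weight (1/8)·(1/15) = 1/120 each.
The weights sum to 1/35.
So P(the gold coin in box 6 | the host opened box 1, box 2, box 4, and box 7) = (1/120) / (1/35) = 7/24.

7/24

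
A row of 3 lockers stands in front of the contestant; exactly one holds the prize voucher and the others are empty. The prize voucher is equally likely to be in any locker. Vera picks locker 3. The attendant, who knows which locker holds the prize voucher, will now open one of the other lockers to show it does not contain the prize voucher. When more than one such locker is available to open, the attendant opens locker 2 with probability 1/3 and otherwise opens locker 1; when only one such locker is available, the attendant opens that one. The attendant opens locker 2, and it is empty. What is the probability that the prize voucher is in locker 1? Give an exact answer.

3/4

Consider each possible location of the prize voucher in turn.
If it is in locker 1 (prior 1/3): only locker 2 is available, probability 1; weight (1/3)·1 = 1/3.
If it is in locker 2 (prior 1/3): the attendant opened locker 2, so this case is ruled out; weight (1/3)·0 = 0.
If it is in locker 3 (prior 1/3): locker 2 is available, opened with probability 1/3; weight (1/3)·(1/3) = 1/9.
The weights sum to 4/9.
So P(the prize voucher in locker 1 | the attendant opened locker 2) = (1/3) / (4/9) = 3/4.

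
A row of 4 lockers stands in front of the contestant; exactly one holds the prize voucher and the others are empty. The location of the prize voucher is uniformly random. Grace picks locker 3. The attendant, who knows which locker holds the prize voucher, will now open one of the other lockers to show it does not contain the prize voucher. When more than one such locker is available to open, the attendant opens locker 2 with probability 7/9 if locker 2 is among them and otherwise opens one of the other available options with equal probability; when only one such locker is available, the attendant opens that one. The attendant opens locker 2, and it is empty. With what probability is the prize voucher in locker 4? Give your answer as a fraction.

1/3

Condition on the true location of the prize voucher.
If it is in any of lockers 1, 3, and 4 (prior 1/4 each): locker 2 is available, opened with probability 7/9; weight (1/4)·(7/9) = 7/36 each.
If it is in locker 2 (prior 1/4): the attendant opened locker 2, so this case is ruled out; weight (1/4)·0 = 0.
The weights sum to 7/12.
So P(the prize voucher in locker 4 | the attendant opened locker 2) = (7/36) / (7/12) = 1/3.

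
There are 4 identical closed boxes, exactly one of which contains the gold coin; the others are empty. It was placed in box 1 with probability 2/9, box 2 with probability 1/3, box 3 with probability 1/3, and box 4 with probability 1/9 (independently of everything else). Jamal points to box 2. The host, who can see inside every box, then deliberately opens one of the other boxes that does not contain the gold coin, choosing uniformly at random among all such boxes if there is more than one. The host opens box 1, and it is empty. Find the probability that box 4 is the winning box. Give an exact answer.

1/6

Condition on the true location of the gold coin.
If it is in box 1 (prior 2/9): the host opened box 1, so this case is ruled out; weight (2/9)·0 = 0.
If it is in box 2 (prior 1/3): the host has 3 equally likely choices, so probability 1/3; weight (1/3)·(1/3) = 1/9.
If it is in box 3 (prior 1/3): the host has 2 equally likely choices, so probability 1/2; weight (1/3)·(1/2) = 1/6.
If it is in box 4 (prior 1/9): the host has 2 equally likely choices, so probability 1/2; weight (1/9)·(1/2) = 1/18.
The weights sum to 1/3.
So P(the gold coin in box 4 | the host opened box 1) = (1/18) / (1/3) = 1/6.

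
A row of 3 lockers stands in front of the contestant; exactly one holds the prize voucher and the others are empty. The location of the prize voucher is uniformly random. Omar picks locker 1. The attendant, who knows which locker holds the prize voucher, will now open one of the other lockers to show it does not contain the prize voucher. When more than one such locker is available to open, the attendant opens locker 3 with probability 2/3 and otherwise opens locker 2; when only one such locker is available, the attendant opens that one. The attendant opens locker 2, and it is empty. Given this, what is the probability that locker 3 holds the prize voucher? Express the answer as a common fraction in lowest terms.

3/4

Consider each possible location of the prize voucher in turn.
If it is in locker 1 (prior 1/3): locker 3 is available but not opened, probability 1/3; weight (1/3)·(1/3) = 1/9.
If it is in locker 2 (prior 1/3): the attendant opened locker 2, so this case is ruled out; weight (1/3)·0 = 0.
If it is in locker 3 (prior 1/3): only locker 2 is available, probability 1; weight (1/3)·1 = 1/3.
The weights sum to 4/9.
So P(the prize voucher in locker 3 | the attendant opened locker 2) = (1/3) / (4/9) = 3/4.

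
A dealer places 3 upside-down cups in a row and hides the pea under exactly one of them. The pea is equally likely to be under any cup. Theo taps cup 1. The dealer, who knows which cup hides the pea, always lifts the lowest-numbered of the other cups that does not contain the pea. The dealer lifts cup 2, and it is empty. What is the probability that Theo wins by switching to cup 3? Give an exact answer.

1/2

Apply Bayes' rule, conditioning on where the pea actually is.
If it is under either of cups 1 and 3 (prior 1/3 each): cup 2 is the lowest-numbered option available, probability 1; weight (1/3)·1 = 1/3 each.
If it is under cup 2 (prior 1/3): the dealer opened cup 2, so this case is ruled out; weight (1/3)·0 = 0.
The weights sum to 2/3.
So P(the pea under cup 3 | the dealer opened cup 2) = (1/3) / (2/3) = 1/2.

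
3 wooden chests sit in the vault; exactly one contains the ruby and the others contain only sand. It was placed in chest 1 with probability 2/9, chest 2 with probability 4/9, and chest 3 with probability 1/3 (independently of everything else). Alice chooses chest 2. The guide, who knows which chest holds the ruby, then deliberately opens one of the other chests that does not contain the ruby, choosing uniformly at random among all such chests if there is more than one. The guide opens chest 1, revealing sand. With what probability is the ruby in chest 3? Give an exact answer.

3/5

Consider each possible location of the ruby in turn.
If it is in chest 1 (prior 2/9): the guide opened chest 1, so this case is ruled out; weight (2/9)·0 = 0.
If it is in chest 2 (prior 4/9): the guide has 2 equally likely choices, so probability 1/2; weight (4/9)·(1/2) = 2/9.
If it is in chest 3 (prior 1/3): the guide has no choice, probability 1; weight (1/3)·1 = 1/3.
The weights sum to 5/9.
So P(the ruby in chest 3 | the guide opened chest 1) = (1/3) / (5/9) = 3/5.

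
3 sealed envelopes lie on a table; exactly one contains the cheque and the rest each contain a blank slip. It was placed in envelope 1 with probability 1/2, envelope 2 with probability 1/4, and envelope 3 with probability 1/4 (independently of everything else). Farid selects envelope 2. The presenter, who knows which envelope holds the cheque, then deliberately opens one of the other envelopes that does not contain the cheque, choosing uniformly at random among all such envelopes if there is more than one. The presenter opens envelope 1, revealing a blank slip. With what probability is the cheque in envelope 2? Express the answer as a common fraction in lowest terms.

Consider each possible location of the cheque in turn.
If it is in envelope 1 (prior 1/2): the presenter opened envelope 1, so this case is ruled out; weight (1/2)·0 = 0.
If it is in envelope 2 (prior 1/4): the presenter has 2 equally likely choices, so probability 1/2; weight (1/4)·(1/2) = 1/8.
If it is in envelope 3 (prior 1/4): the presenter has no choice, probability 1; weight (1/4)·1 = 1/4.
The weights sum to 3/8.
So P(the cheque in envelope 2 | the presenter opened envelope 1) = (1/8) / (3/8) = 1/3.

1/3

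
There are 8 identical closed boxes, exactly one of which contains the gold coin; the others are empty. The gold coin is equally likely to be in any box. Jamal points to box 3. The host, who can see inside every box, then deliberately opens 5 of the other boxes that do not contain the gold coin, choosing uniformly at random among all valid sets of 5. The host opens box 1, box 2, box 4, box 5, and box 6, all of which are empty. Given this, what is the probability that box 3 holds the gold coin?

Apply Bayes' rule, conditioning on where the gold coin actually is.
If it is in any of boxes 1, 2, 4, 5, and 6 (prior 1/8 each): that box was opened and seen not to hold the prize — ruled out; weight (1/8)·0 = 0 each.
If it is in box 3 (prior 1/8): the host has 21 equally likely choices, so probability 1/21; weight (1/8)·(1/21) = 1/168.
If it is in either of boxes 7 and 8 (prior 1/8 each): the host has 6 equally likely choices, so probability 1/6; weight (1/8)·(1/6) = 1/48 each.
The weights sum to 1/21.
So P(the gold coin in box 3 | the host opened box 1, box 2, box 4, box 5, and box 6) = (1/168) / (1/21) = 1/8.

1/8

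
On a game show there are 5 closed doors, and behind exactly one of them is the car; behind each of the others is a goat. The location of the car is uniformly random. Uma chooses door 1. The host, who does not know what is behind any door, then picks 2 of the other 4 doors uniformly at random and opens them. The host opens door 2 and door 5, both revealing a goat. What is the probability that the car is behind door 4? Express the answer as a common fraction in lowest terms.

Apply Bayes' rule, conditioning on where the car actually is.
If it is behind any of doors 1, 3, and 4 (prior 1/5 each): the host picks exactly this set with probability 1/6 regardless, and none is the prize; weight (1/5)·(1/6) = 1/30 each.
If it is behind either of doors 2 and 5 (prior 1/5 each): that door was opened and seen not to hold the prize — ruled out; weight (1/5)·0 = 0 each.
The weights sum to 1/10.
So P(the car behind door 4 | the host opened door 2 and door 5) = (1/30) / (1/10) = 1/3.

1/3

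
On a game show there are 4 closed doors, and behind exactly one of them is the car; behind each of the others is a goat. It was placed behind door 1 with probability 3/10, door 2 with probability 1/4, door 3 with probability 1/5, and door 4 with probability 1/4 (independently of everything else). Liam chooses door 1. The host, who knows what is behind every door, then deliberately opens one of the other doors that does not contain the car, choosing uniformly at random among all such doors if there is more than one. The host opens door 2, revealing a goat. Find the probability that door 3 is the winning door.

4/13

Condition on the true location of the car.
If it is behind door 1 (prior 3/10): the host has 3 equally likely choices, so probability 1/3; weight (3/10)·(1/3) = 1/10.
If it is behind door 2 (prior 1/4): the host opened door 2, so this case is ruled out; weight (1/4)·0 = 0.
If it is behind door 3 (prior 1/5): the host has 2 equally likely choices, so probability 1/2; weight (1/5)·(1/2) = 1/10.
If it is behind door 4 (prior 1/4): the host has 2 equally likely choices, so probability 1/2; weight (1/4)·(1/2) = 1/8.
The weights sum to 13/40.
So P(the car behind door 3 | the host opened door 2) = (1/10) / (13/40) = 4/13.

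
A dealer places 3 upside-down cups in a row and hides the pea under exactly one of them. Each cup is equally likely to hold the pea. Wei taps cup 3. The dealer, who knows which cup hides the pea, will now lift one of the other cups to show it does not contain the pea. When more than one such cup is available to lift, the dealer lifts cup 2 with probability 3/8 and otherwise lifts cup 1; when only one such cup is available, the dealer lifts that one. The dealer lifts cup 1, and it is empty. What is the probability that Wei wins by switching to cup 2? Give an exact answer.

8/13

Apply Bayes' rule, conditioning on where the pea actually is.
If it is under cup 1 (prior 1/3): the dealer opened cup 1, so this case is ruled out; weight (1/3)·0 = 0.
If it is under cup 2 (prior 1/3): only cup 1 is available, probability 1; weight (1/3)·1 = 1/3.
If it is under cup 3 (prior 1/3): cup 2 is available but not opened, probability 5/8; weight (1/3)·(5/8) = 5/24.
The weights sum to 13/24.
So P(the pea under cup 2 | the dealer opened cup 1) = (1/3) / (13/24) = 8/13.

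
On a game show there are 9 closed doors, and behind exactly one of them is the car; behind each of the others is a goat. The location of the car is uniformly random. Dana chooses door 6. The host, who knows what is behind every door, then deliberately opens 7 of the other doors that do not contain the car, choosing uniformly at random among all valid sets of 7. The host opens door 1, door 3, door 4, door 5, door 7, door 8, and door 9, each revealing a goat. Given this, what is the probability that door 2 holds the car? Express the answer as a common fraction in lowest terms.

Apply Bayes' rule, conditioning on where the car actually is.
If it is behind any of doors 1, 3, 4, 5, 7, 8, and 9 (prior 1/9 each): that door was opened and seen not to hold the prize — ruled out; weight (1/9)·0 = 0 each.
If it is behind door 2 (prior 1/9): the host has no choice, probability 1; weight (1/9)·1 = 1/9.
If it is behind door 6 (prior 1/9): the host has 8 equally likely choices, so probability 1/8; weight (1/9)·(1/8) = 1/72.
The weights sum to 1/8.
So P(the car behind door 2 | the host opened door 1, door 3, door 4, door 5, door 7, door 8, and door 9) = (1/9) / (1/8) = 8/9.

8/9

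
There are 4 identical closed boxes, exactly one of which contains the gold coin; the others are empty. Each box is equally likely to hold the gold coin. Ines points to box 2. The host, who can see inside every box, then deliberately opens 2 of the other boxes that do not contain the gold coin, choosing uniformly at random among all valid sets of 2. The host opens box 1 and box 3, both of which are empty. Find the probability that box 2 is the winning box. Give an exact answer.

1/4

Apply Bayes' rule, conditioning on where the gold coin actually is.
If it is in either of boxes 1 and 3 (prior 1/4 each): that box was opened and seen not to hold the prize — ruled out; weight (1/4)·0 = 0 each.
If it is in box 2 (prior 1/4): the host has 3 equally likely choices, so probability 1/3; weight (1/4)·(1/3) = 1/12.
If it is in box 4 (prior 1/4): the host has no choice, probability 1; weight (1/4)·1 = 1/4.
The weights sum to 1/3.
So P(the gold coin in box 2 | the host opened box 1 and box 3) = (1/12) / (1/3) = 1/4.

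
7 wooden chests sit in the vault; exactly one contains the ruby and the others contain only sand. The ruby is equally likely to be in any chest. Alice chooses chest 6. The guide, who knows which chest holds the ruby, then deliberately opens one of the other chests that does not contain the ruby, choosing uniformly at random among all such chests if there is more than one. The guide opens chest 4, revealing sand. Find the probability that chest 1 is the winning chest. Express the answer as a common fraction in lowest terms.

Condition on the true location of the ruby.
If it is in any of chests 1, 2, 3, 5, and 7 (prior 1/7 each): the guide has 5 equally likely choices, so probability 1/5; weight (1/7)·(1/5) = 1/35 each.
If it is in chest 4 (prior 1/7): the guide opened chest 4, so this case is ruled out; weight (1/7)·0 = 0.
If it is in chest 6 (prior 1/7): the guide has 6 equally likely choices, so probability 1/6; weight (1/7)·(1/6) = 1/42.
The weights sum to 1/6.
So P(the ruby in chest 1 | the guide opened chest 4) = (1/35) / (1/6) = 6/35.

6/35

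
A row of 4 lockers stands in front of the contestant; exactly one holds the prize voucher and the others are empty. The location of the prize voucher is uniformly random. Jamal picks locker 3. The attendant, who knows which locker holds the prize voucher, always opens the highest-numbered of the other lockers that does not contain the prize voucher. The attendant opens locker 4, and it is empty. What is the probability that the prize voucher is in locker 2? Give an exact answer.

1/3

Condition on the true location of the prize voucher.
If it is in any of lockers 1, 2, and 3 (prior 1/4 each): locker 4 is the highest-numbered option available, probability 1; weight (1/4)·1 = 1/4 each.
If it is in locker 4 (prior 1/4): the attendant opened locker 4, so this case is ruled out; weight (1/4)·0 = 0.
The weights sum to 3/4.
So P(the prize voucher in locker 2 | the attendant opened locker 4) = (1/4) / (3/4) = 1/3.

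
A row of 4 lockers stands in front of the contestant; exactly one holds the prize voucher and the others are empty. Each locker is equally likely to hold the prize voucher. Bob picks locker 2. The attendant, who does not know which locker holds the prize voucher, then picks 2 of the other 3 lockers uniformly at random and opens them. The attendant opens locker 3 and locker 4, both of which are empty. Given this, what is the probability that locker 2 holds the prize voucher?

Apply Bayes' rule, conditioning on where the prize voucher actually is.
If it is in either of lockers 1 and 2 (prior 1/4 each): the attendant picks exactly this set with probability 1/3 regardless, and none is the prize; weight (1/4)·(1/3) = 1/12 each.
If it is in either of lockers 3 and 4 (prior 1/4 each): that locker was opened and seen not to hold the prize — ruled out; weight (1/4)·0 = 0 each.
The weights sum to 1/6.
So P(the prize voucher in locker 2 | the attendant opened locker 3 and locker 4) = (1/12) / (1/6) = 1/2.

1/2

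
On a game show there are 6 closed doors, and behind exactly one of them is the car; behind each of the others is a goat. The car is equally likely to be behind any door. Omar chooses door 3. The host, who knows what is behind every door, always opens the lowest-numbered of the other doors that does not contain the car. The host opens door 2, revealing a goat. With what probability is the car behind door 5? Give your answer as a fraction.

Condition on the true location of the car.
If it is behind door 1 (prior 1/6): door 2 is the lowest-numbered option available, probability 1; weight (1/6)·1 = 1/6.
If it is behind door 2 (prior 1/6): the host opened door 2, so this case is ruled out; weight (1/6)·0 = 0.
If it is behind any of doors 3, 4, 5, and 6 (prior 1/6 each): the host would have opened door 1 instead, probability 0; weight (1/6)·0 = 0 each.
The weights sum to 1/6.
So P(the car behind door 5 | the host opened door 2) = 0 / (1/6) = 0.

0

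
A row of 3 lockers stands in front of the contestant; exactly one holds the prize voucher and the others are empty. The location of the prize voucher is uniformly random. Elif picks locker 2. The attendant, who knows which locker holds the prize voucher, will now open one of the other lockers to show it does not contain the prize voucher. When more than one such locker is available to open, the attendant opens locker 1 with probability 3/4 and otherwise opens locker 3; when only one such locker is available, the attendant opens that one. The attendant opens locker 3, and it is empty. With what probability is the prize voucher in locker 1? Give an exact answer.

Apply Bayes' rule, conditioning on where the prize voucher actually is.
If it is in locker 1 (prior 1/3): only locker 3 is available, probability 1; weight (1/3)·1 = 1/3.
If it is in locker 2 (prior 1/3): locker 1 is available but not opened, probability 1/4; weight (1/3)·(1/4) = 1/12.
If it is in locker 3 (prior 1/3): the attendant opened locker 3, so this case is ruled out; weight (1/3)·0 = 0.
The weights sum to 5/12.
So P(the prize voucher in locker 1 | the attendant opened locker 3) = (1/3) / (5/12) = 4/5.

4/5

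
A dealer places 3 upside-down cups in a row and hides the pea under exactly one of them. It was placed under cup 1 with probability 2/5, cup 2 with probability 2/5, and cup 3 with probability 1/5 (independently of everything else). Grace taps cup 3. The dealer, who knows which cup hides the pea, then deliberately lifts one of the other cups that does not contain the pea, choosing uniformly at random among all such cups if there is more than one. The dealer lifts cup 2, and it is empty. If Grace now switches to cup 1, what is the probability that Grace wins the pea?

Apply Bayes' rule, conditioning on where the pea actually is.
If it is under cup 1 (prior 2/5): the dealer has no choice, probability 1; weight (2/5)·1 = 2/5.
If it is under cup 2 (prior 2/5): the dealer opened cup 2, so this case is ruled out; weight (2/5)·0 = 0.
If it is under cup 3 (prior 1/5): the dealer has 2 equally likely choices, so probability 1/2; weight (1/5)·(1/2) = 1/10.
The weights sum to 1/2.
So P(the pea under cup 1 | the dealer opened cup 2) = (2/5) / (1/2) = 4/5.

4/5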